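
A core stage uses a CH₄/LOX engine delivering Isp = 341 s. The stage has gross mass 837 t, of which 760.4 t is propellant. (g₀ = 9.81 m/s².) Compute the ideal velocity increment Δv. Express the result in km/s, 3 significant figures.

v_e = Isp · g₀ = 341 × 9.81 = 3345.2 m/s.
m_f = m₀ − m_prop = 837 − 760.4 = 76.6 t.
From the ideal rocket equation, Δv = v_e · ln(m₀/m_f) = 3345.2 × ln(10.93) = 3345.2 × 2.3912 ≈ 7999.2 m/s.

Δv ≈ 8.00 km/s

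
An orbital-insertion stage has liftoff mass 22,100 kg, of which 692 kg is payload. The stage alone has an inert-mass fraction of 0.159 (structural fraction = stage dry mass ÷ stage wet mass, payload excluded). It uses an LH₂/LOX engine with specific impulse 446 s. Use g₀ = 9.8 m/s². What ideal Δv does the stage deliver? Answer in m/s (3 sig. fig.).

Δv ≈ 7370 m/s

Stage wet mass = m₀ − payload = 22,100 − 692 = 21,408 kg.
Stage dry mass = ε × stage wet mass = 0.159 × 21,408 = 3,403.87 kg.
Burnout mass m_f = stage dry + payload = 3,403.87 + 692 = 4,095.87 kg.
v_e = Isp · g₀ = 446 × 9.8 = 4370.8 m/s.
Δv = v_e · ln(22,100/4,095.87) = 4370.8 × ln(5.396) = 4370.8 × 1.6856 ≈ 7367 m/s.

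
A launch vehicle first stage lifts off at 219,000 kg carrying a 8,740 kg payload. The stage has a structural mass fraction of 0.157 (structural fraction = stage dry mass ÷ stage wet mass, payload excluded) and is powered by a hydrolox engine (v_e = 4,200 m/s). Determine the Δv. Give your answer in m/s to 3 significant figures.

Stage wet mass = m₀ − payload = 219,000 − 8,740 = 210,260 kg.
Stage dry mass = ε × stage wet mass = 0.157 × 210,260 = 33,010.8 kg.
Burnout mass m_f = stage dry + payload = 33,010.8 + 8,740 = 41,750.8 kg.
Rocket equation: Δv = v_e · ln(219,000/41,750.8) = 4200.0 × ln(5.245) = 4200.0 × 1.6574 ≈ 6961 m/s.

Δv ≈ 6960 m/s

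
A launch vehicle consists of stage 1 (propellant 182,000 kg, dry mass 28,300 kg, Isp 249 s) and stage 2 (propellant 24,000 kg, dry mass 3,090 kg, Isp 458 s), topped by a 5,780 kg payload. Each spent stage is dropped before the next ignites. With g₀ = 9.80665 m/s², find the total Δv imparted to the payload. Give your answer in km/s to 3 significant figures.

Δv ≈ 9.25 km/s

Ignition mass of stage 1 = 182,000+28,300 + 24,000+3,090 + 5,780 = 243,170 kg.
Stage 1: m₀ = 243,170 kg, m_f = 243,170 − 182,000 = 61,170 kg; Δv = 249×9.80665×ln(3.975) = 2441.9×1.3801 ≈ 3370 m/s.
Stage 2: m₀ = 32,870 kg, m_f = 32,870 − 24,000 = 8,870 kg; Δv = 458×9.80665×ln(3.706) = 4491.4×1.3099 ≈ 5883 m/s.
Total Δv = 3370 + 5883 = 9253 m/s.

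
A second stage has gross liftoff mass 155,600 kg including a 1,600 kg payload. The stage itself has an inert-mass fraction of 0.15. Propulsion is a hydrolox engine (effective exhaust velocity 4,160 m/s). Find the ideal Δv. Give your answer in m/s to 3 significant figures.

Δv ≈ 7660 m/s

Stage wet mass = m₀ − payload = 155,600 − 1,600 = 154,000 kg.
Stage dry mass = ε × stage wet mass = 0.15 × 154,000 = 23,100 kg.
Burnout mass m_f = stage dry + payload = 23,100 + 1,600 = 24,700 kg.
Using Δv = v_e ln(m₀/m_f): Δv = v_e · ln(155,600/24,700) = 4160.0 × ln(6.3) = 4160.0 × 1.8405 ≈ 7656 m/s.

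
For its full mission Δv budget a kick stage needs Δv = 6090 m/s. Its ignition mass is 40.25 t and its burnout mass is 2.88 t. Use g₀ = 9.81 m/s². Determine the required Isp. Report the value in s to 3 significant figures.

ln(m₀/m_f) = ln(40250/2880) = ln(13.98) = 2.6373.
v_e = Δv / ln(m₀/m_f) = 6090 / 2.6373 = 2309.2 m/s.
Isp = v_e / g₀ = 2309.2 / 9.81 = 235.4 s.

Isp ≈ 235 s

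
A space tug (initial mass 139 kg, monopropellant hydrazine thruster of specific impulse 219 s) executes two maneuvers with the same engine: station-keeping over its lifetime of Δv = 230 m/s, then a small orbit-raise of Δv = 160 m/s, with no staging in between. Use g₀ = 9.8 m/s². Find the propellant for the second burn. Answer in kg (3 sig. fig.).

v_e = Isp · g₀ = 219 × 9.8 = 2146.2 m/s.
After the first burn: m = 139 × exp(−230/2146.2) = 139 × 0.89838 = 124.875 kg.
After the second burn: m = 124.875 × exp(−160/2146.2) = 124.875 × 0.92816 = 115.904 kg.
Second-burn propellant = 124.875 − 115.904 = 8.971 kg.

propellant for the second burn ≈ 8.97 kg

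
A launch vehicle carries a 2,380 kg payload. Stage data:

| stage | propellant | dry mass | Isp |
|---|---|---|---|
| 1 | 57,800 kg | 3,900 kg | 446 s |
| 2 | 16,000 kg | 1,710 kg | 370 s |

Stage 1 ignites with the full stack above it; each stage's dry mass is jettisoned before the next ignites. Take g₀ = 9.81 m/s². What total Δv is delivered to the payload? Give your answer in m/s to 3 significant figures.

Ignition mass of stage 1 = 57,800+3,900 + 16,000+1,710 + 2,380 = 81,790 kg.
Stage 1: m₀ = 81,790 kg, m_f = 81,790 − 57,800 = 23,990 kg; Δv = 446×9.81×ln(3.409) = 4375.3×1.2265 ≈ 5366 m/s.
Stage 2: m₀ = 20,090 kg, m_f = 20,090 − 16,000 = 4,090 kg; Δv = 370×9.81×ln(4.912) = 3629.7×1.5917 ≈ 5777 m/s.
Total Δv = 5366 + 5777 = 11143 m/s.

Δv ≈ 11100 m/s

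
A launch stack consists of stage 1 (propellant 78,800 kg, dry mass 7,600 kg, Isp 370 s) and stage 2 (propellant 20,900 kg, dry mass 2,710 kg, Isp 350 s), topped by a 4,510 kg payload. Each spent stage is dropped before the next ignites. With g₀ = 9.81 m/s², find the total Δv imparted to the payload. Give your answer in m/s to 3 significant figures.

Δv ≈ 8900 m/s

Ignition mass of stage 1 = 78,800+7,600 + 20,900+2,710 + 4,510 = 114,520 kg.
Stage 1: m₀ = 114,520 kg, m_f = 114,520 − 78,800 = 35,720 kg; Δv = 370×9.81×ln(3.206) = 3629.7×1.1650 ≈ 4229 m/s.
Stage 2: m₀ = 28,120 kg, m_f = 28,120 − 20,900 = 7,220 kg; Δv = 350×9.81×ln(3.895) = 3433.5×1.3596 ≈ 4668 m/s.
Total Δv = 4229 + 4668 = 8897 m/s.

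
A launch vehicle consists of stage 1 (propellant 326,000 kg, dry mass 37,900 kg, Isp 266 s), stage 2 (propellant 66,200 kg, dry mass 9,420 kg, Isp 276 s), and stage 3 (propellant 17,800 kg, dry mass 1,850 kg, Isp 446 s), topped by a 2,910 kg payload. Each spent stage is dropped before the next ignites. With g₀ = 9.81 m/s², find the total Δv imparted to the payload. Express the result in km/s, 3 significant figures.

Ignition mass of stage 1 = 326,000+37,900 + 66,200+9,420 + 17,800+1,850 + 2,910 = 462,080 kg.
Stage 1: m₀ = 462,080 kg, m_f = 462,080 − 326,000 = 136,080 kg; Δv = 266×9.81×ln(3.396) = 2609.5×1.2225 ≈ 3190 m/s.
Stage 2: m₀ = 98,180 kg, m_f = 98,180 − 66,200 = 31,980 kg; Δv = 276×9.81×ln(3.07) = 2707.6×1.1217 ≈ 3037 m/s.
Stage 3: m₀ = 22,560 kg, m_f = 22,560 − 17,800 = 4,760 kg; Δv = 446×9.81×ln(4.739) = 4375.3×1.5559 ≈ 6808 m/s.
Total Δv = 3190 + 3037 + 6808 = 13035 m/s.

Δv ≈ 13.0 km/s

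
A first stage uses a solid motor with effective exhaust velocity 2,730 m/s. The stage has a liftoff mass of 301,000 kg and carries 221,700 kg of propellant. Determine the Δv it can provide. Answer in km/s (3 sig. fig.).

m_f = m₀ − m_prop = 301,000 − 221,700 = 79,300 kg.
Δv = v_e · ln(m₀/m_f) = 2730.0 × ln(3.796) = 2730.0 × 1.3339 ≈ 3641.5 m/s.

Δv ≈ 3.64 km/s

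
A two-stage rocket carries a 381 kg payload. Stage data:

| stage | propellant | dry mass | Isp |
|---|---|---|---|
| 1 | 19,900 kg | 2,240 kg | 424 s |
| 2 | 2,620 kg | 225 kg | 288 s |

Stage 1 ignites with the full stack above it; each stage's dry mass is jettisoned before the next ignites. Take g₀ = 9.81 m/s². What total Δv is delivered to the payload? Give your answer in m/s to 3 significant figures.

Δv ≈ 11100 m/s

Ignition mass of stage 1 = 19,900+2,240 + 2,620+225 + 381 = 25,366 kg.
Stage 1: m₀ = 25,366 kg, m_f = 25,366 − 19,900 = 5,466 kg; Δv = 424×9.81×ln(4.641) = 4159.4×1.5349 ≈ 6384 m/s.
Stage 2: m₀ = 3,226 kg, m_f = 3,226 − 2,620 = 606 kg; Δv = 288×9.81×ln(5.323) = 2825.3×1.6721 ≈ 4724 m/s.
Total Δv = 6384 + 4724 = 11108 m/s.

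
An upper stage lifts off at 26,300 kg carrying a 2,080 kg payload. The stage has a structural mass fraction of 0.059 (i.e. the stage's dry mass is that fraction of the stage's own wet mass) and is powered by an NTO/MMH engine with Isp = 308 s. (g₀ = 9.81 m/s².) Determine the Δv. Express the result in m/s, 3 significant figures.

Δv ≈ 6090 m/s

Stage wet mass = m₀ − payload = 26,300 − 2,080 = 24,220 kg.
Stage dry mass = ε × stage wet mass = 0.059 × 24,220 = 1,428.98 kg.
Burnout mass m_f = stage dry + payload = 1,428.98 + 2,080 = 3,508.98 kg.
v_e = Isp · g₀ = 308 × 9.81 = 3021.5 m/s.
Rocket equation: Δv = v_e · ln(26,300/3,508.98) = 3021.5 × ln(7.495) = 3021.5 × 2.0142 ≈ 6086 m/s.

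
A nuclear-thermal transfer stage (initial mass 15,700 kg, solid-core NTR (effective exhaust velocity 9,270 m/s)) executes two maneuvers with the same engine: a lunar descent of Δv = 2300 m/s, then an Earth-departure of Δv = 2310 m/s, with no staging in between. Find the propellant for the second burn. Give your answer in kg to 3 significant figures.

After the first burn: m = 15700 × exp(−2300/9270.0) = 15700 × 0.78027 = 12,250.2 kg.
After the second burn: m = 12,250.2 × exp(−2310/9270.0) = 12,250.2 × 0.77943 = 9,548.17 kg.
Second-burn propellant = 12,250.2 − 9,548.17 = 2,702.03 kg.

propellant for the second burn ≈ 2700 kg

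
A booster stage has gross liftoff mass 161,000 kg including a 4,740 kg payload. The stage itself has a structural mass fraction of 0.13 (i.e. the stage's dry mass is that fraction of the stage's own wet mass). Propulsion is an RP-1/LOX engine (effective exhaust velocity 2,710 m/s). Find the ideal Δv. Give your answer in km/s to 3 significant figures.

Δv ≈ 5.04 km/s

Stage wet mass = m₀ − payload = 161,000 − 4,740 = 156,260 kg.
Stage dry mass = ε × stage wet mass = 0.13 × 156,260 = 20,313.8 kg.
Burnout mass m_f = stage dry + payload = 20,313.8 + 4,740 = 25,053.8 kg.
Δv = v_e · ln(161,000/25,053.8) = 2710.0 × ln(6.426) = 2710.0 × 1.8604 ≈ 5042 m/s.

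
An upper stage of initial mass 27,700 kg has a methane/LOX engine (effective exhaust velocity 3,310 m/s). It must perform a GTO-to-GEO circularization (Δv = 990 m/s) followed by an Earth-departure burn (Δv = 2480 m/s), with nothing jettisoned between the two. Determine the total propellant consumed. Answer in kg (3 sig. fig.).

total propellant consumed ≈ 18000 kg

After the first burn: m = 27700 × exp(−990/3310.0) = 27700 × 0.74149 = 20,539.3 kg.
After the second burn: m = 20,539.3 × exp(−2480/3310.0) = 20,539.3 × 0.47272 = 9,709.34 kg.
Total propellant = m₀ − m_final = 27700 − 9,709.34 = 17,990.66 kg.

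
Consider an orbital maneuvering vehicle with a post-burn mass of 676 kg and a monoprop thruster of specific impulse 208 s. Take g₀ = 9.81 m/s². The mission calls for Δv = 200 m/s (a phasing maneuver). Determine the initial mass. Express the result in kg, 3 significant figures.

v_e = Isp · g₀ = 208 × 9.81 = 2040.5 m/s.
m₀/m_f = exp(Δv / v_e) = exp(200 / 2040.5) = exp(0.0980) = 1.1030.
m₀ = m_f × 1.1030 = 676 × 1.1030 = 745.628 kg.

initial mass ≈ 746 kg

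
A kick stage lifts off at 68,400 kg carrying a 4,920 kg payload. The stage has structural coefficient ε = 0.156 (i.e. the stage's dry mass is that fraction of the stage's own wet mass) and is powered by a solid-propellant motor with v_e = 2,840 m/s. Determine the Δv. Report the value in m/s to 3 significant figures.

Δv ≈ 4340 m/s

Stage wet mass = m₀ − payload = 68,400 − 4,920 = 63,480 kg.
Stage dry mass = ε × stage wet mass = 0.156 × 63,480 = 9,902.88 kg.
Burnout mass m_f = stage dry + payload = 9,902.88 + 4,920 = 14,822.88 kg.
From the ideal rocket equation, Δv = v_e · ln(68,400/14,822.88) = 2840.0 × ln(4.614) = 2840.0 × 1.5292 ≈ 4343 m/s.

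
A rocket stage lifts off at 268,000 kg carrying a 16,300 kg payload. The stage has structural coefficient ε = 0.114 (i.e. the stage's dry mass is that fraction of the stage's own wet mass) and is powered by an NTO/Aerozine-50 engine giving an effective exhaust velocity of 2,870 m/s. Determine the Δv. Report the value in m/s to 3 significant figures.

Δv ≈ 5120 m/s

Stage wet mass = m₀ − payload = 268,000 − 16,300 = 251,700 kg.
Stage dry mass = ε × stage wet mass = 0.114 × 251,700 = 28,693.8 kg.
Burnout mass m_f = stage dry + payload = 28,693.8 + 16,300 = 44,993.8 kg.
From the ideal rocket equation, Δv = v_e · ln(268,000/44,993.8) = 2870.0 × ln(5.956) = 2870.0 × 1.7845 ≈ 5121 m/s.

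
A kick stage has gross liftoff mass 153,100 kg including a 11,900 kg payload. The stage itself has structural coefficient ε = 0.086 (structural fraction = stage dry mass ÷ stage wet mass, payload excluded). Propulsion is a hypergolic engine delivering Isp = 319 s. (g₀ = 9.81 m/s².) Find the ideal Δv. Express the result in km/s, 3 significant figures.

Stage wet mass = m₀ − payload = 153,100 − 11,900 = 141,200 kg.
Stage dry mass = ε × stage wet mass = 0.086 × 141,200 = 12,143.2 kg.
Burnout mass m_f = stage dry + payload = 12,143.2 + 11,900 = 24,043.2 kg.
v_e = Isp · g₀ = 319 × 9.81 = 3129.4 m/s.
Δv = v_e · ln(153,100/24,043.2) = 3129.4 × ln(6.368) = 3129.4 × 1.8512 ≈ 5793 m/s.

Δv ≈ 5.79 km/s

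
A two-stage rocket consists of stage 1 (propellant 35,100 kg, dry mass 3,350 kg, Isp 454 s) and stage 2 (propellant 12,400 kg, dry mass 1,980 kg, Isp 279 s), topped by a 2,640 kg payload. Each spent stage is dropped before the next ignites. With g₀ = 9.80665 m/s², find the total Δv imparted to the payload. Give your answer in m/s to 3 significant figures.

Ignition mass of stage 1 = 35,100+3,350 + 12,400+1,980 + 2,640 = 55,470 kg.
Stage 1: m₀ = 55,470 kg, m_f = 55,470 − 35,100 = 20,370 kg; Δv = 454×9.80665×ln(2.723) = 4452.2×1.0018 ≈ 4460 m/s.
Stage 2: m₀ = 17,020 kg, m_f = 17,020 − 12,400 = 4,620 kg; Δv = 279×9.80665×ln(3.684) = 2736.1×1.3040 ≈ 3568 m/s.
Total Δv = 4460 + 3568 = 8028 m/s.

Δv ≈ 8030 m/s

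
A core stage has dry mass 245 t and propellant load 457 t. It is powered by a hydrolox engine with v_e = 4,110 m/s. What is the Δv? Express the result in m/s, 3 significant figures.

Δv ≈ 4330 m/s

m₀ = m_dry + m_prop = 245 + 457 = 702 t.
By the Tsiolkovsky rocket equation, Δv = v_e · ln(m₀/m_f) = 4110.0 × ln(2.865) = 4110.0 × 1.0527 ≈ 4326.5 m/s.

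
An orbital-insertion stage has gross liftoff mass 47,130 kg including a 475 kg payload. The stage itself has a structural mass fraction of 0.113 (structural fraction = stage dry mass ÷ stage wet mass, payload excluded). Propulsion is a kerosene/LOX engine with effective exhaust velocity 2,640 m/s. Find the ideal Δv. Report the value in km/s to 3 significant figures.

Stage wet mass = m₀ − payload = 47,130 − 475 = 46,655 kg.
Stage dry mass = ε × stage wet mass = 0.113 × 46,655 = 5,272.02 kg.
Burnout mass m_f = stage dry + payload = 5,272.02 + 475 = 5,747.02 kg.
Δv = v_e · ln(47,130/5,747.02) = 2640.0 × ln(8.201) = 2640.0 × 2.1042 ≈ 5555 m/s.

Δv ≈ 5.56 km/s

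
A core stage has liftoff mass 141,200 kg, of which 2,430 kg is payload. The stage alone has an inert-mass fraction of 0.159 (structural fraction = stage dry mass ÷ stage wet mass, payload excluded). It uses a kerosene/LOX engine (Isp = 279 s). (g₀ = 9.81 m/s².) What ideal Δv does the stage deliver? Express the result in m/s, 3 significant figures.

Δv ≈ 4790 m/s

Stage wet mass = m₀ − payload = 141,200 − 2,430 = 138,770 kg.
Stage dry mass = ε × stage wet mass = 0.159 × 138,770 = 22,064.4 kg.
Burnout mass m_f = stage dry + payload = 22,064.4 + 2,430 = 24,494.4 kg.
v_e = Isp · g₀ = 279 × 9.81 = 2737.0 m/s.
Δv = v_e · ln(141,200/24,494.4) = 2737.0 × ln(5.765) = 2737.0 × 1.7517 ≈ 4794 m/s.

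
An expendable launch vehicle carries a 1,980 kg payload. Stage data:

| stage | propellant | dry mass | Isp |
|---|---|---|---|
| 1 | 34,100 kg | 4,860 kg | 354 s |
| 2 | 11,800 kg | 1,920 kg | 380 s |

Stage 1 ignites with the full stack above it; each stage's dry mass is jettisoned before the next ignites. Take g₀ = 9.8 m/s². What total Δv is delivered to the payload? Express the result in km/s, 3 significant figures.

Ignition mass of stage 1 = 34,100+4,860 + 11,800+1,920 + 1,980 = 54,660 kg.
Stage 1: m₀ = 54,660 kg, m_f = 54,660 − 34,100 = 20,560 kg; Δv = 354×9.8×ln(2.659) = 3469.2×0.9778 ≈ 3392 m/s.
Stage 2: m₀ = 15,700 kg, m_f = 15,700 − 11,800 = 3,900 kg; Δv = 380×9.8×ln(4.026) = 3724.0×1.3927 ≈ 5186 m/s.
Total Δv = 3392 + 5186 = 8578 m/s.

Δv ≈ 8.58 km/s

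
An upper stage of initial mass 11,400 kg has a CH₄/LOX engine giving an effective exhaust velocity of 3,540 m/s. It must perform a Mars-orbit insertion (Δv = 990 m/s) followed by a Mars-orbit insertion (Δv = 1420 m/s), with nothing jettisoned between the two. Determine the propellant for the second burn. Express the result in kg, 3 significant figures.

propellant for the second burn ≈ 2850 kg

After the first burn: m = 11400 × exp(−990/3540.0) = 11400 × 0.75604 = 8,618.86 kg.
After the second burn: m = 8,618.86 × exp(−1420/3540.0) = 8,618.86 × 0.66956 = 5,770.84 kg.
Second-burn propellant = 8,618.86 − 5,770.84 = 2,848.02 kg.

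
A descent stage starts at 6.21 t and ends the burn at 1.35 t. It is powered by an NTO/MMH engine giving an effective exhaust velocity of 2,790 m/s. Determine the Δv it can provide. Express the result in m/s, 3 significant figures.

Δv = v_e · ln(m₀/m_f) = 2790.0 × ln(4.6) = 2790.0 × 1.5261 ≈ 4257.7 m/s.

Δv ≈ 4260 m/s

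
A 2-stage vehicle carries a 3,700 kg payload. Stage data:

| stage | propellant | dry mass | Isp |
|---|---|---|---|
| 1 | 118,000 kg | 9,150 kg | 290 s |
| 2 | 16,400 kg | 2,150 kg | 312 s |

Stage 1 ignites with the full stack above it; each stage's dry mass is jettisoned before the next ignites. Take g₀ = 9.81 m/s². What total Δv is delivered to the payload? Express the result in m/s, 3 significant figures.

Ignition mass of stage 1 = 118,000+9,150 + 16,400+2,150 + 3,700 = 149,400 kg.
Stage 1: m₀ = 149,400 kg, m_f = 149,400 − 118,000 = 31,400 kg; Δv = 290×9.81×ln(4.758) = 2844.9×1.5598 ≈ 4438 m/s.
Stage 2: m₀ = 22,250 kg, m_f = 22,250 − 16,400 = 5,850 kg; Δv = 312×9.81×ln(3.803) = 3060.7×1.3359 ≈ 4089 m/s.
Total Δv = 4438 + 4089 = 8527 m/s.

Δv ≈ 8530 m/s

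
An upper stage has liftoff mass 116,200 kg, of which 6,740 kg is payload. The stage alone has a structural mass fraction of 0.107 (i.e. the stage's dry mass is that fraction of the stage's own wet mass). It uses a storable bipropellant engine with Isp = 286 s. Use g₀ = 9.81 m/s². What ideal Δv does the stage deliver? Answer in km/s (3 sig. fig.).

Stage wet mass = m₀ − payload = 116,200 − 6,740 = 109,460 kg.
Stage dry mass = ε × stage wet mass = 0.107 × 109,460 = 11,712.2 kg.
Burnout mass m_f = stage dry + payload = 11,712.2 + 6,740 = 18,452.2 kg.
v_e = Isp · g₀ = 286 × 9.81 = 2805.7 m/s.
Rocket equation: Δv = v_e · ln(116,200/18,452.2) = 2805.7 × ln(6.297) = 2805.7 × 1.8401 ≈ 5163 m/s.

Δv ≈ 5.16 km/s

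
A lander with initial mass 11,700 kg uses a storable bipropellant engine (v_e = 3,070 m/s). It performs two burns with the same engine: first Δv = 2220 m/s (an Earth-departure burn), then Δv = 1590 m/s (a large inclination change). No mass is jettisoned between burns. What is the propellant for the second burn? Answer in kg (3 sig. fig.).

propellant for the second burn ≈ 2290 kg

After the first burn: m = 11700 × exp(−2220/3070.0) = 11700 × 0.48523 = 5,677.19 kg.
After the second burn: m = 5,677.19 × exp(−1590/3070.0) = 5,677.19 × 0.59576 = 3,382.24 kg.
Second-burn propellant = 5,677.19 − 3,382.24 = 2,294.95 kg.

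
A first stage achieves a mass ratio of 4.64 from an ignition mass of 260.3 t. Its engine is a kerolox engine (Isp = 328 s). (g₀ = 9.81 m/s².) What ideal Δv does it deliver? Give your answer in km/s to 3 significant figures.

v_e = Isp · g₀ = 328 × 9.81 = 3217.7 m/s.
Δv = v_e · ln(4.64) = 3217.7 × 1.5347 ≈ 4938.2 m/s.

Δv ≈ 4.94 km/s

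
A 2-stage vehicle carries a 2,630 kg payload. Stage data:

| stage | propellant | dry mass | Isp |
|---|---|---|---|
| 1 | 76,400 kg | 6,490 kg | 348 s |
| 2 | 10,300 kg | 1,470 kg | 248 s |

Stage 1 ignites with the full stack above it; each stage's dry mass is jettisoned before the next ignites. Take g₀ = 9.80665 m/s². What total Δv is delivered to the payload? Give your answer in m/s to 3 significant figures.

Ignition mass of stage 1 = 76,400+6,490 + 10,300+1,470 + 2,630 = 97,290 kg.
Stage 1: m₀ = 97,290 kg, m_f = 97,290 − 76,400 = 20,890 kg; Δv = 348×9.80665×ln(4.657) = 3412.7×1.5384 ≈ 5250 m/s.
Stage 2: m₀ = 14,400 kg, m_f = 14,400 − 10,300 = 4,100 kg; Δv = 248×9.80665×ln(3.512) = 2432.0×1.2562 ≈ 3055 m/s.
Total Δv = 5250 + 3055 = 8305 m/s.

Δv ≈ 8310 m/s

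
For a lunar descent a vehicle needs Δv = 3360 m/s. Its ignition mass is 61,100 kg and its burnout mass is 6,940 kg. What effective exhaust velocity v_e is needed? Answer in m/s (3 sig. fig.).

ln(m₀/m_f) = ln(61100/6940) = ln(8.804) = 2.1752.
Rocket equation: v_e = Δv / ln(m₀/m_f) = 3360 / 2.1752 = 1544.7 m/s.

v_e ≈ 1540 m/s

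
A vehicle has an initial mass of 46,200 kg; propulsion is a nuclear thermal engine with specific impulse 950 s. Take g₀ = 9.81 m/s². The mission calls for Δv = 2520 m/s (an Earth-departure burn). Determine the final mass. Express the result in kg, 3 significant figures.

v_e = Isp · g₀ = 950 × 9.81 = 9319.5 m/s.
By the Tsiolkovsky rocket equation, m₀/m_f = exp(Δv / v_e) = exp(2520 / 9319.5) = exp(0.2704) = 1.3105.
m_f = m₀ / 1.3105 = 46,200 / 1.3105 = 35,253.7 kg.

final mass ≈ 35300 kg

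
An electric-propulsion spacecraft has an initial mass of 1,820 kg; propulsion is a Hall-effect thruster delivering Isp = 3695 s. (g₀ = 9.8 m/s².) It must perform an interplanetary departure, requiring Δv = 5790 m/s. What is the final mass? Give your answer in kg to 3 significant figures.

v_e = Isp · g₀ = 3695 × 9.8 = 36211.0 m/s.
m₀/m_f = exp(Δv / v_e) = exp(5790 / 36211.0) = exp(0.1599) = 1.1734.
m_f = m₀ / 1.1734 = 1,820 / 1.1734 = 1,551.05 kg.

final mass ≈ 1550 kg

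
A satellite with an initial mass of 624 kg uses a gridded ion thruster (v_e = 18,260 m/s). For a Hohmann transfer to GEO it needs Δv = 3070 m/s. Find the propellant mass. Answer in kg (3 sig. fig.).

Rocket equation: m₀/m_f = exp(Δv / v_e) = exp(3070 / 18260.0) = exp(0.1681) = 1.1831.
m_f = 624 / 1.1831 = 527.428 kg, so propellant = m₀ − m_f = 624 − 527.428 = 96.572 kg.

propellant mass ≈ 96.6 kg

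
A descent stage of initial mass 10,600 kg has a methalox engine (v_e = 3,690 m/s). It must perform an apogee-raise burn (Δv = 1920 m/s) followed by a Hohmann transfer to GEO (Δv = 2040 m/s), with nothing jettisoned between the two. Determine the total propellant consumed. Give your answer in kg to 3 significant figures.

total propellant consumed ≈ 6980 kg

After the first burn: m = 10600 × exp(−1920/3690.0) = 10600 × 0.59433 = 6,299.9 kg.
After the second burn: m = 6,299.9 × exp(−2040/3690.0) = 6,299.9 × 0.57531 = 3,624.4 kg.
Total propellant = m₀ − m_final = 10600 − 3,624.4 = 6,975.6 kg.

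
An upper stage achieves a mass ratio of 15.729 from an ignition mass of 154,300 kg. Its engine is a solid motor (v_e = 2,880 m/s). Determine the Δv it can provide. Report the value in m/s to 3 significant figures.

Using Δv = v_e ln(m₀/m_f): Δv = v_e · ln(15.729) = 2880.0 × 2.7555 ≈ 7935.9 m/s.

Δv ≈ 7940 m/s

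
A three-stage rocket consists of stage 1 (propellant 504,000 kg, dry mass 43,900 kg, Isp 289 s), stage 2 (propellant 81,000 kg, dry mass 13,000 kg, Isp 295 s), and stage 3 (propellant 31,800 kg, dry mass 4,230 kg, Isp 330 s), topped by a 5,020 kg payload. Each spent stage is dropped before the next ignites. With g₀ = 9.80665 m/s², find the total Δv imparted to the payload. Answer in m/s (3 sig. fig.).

Ignition mass of stage 1 = 504,000+43,900 + 81,000+13,000 + 31,800+4,230 + 5,020 = 682,950 kg.
Stage 1: m₀ = 682,950 kg, m_f = 682,950 − 504,000 = 178,950 kg; Δv = 289×9.80665×ln(3.816) = 2834.1×1.3393 ≈ 3796 m/s.
Stage 2: m₀ = 135,050 kg, m_f = 135,050 − 81,000 = 54,050 kg; Δv = 295×9.80665×ln(2.499) = 2893.0×0.9157 ≈ 2649 m/s.
Stage 3: m₀ = 41,050 kg, m_f = 41,050 − 31,800 = 9,250 kg; Δv = 330×9.80665×ln(4.438) = 3236.2×1.4902 ≈ 4822 m/s.
Total Δv = 3796 + 2649 + 4822 = 11267 m/s.

Δv ≈ 11300 m/s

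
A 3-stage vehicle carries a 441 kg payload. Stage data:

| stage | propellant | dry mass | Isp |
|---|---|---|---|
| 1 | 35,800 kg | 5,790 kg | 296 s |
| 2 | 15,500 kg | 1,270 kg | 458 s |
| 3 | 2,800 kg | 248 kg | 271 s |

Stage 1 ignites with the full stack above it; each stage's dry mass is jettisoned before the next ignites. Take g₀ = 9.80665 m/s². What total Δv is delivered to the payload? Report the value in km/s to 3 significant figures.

Ignition mass of stage 1 = 35,800+5,790 + 15,500+1,270 + 2,800+248 + 441 = 61,849 kg.
Stage 1: m₀ = 61,849 kg, m_f = 61,849 − 35,800 = 26,049 kg; Δv = 296×9.80665×ln(2.374) = 2902.8×0.8647 ≈ 2510 m/s.
Stage 2: m₀ = 20,259 kg, m_f = 20,259 − 15,500 = 4,759 kg; Δv = 458×9.80665×ln(4.257) = 4491.4×1.4486 ≈ 6506 m/s.
Stage 3: m₀ = 3,489 kg, m_f = 3,489 − 2,800 = 689 kg; Δv = 271×9.80665×ln(5.064) = 2657.6×1.6221 ≈ 4311 m/s.
Total Δv = 2510 + 6506 + 4311 = 13327 m/s.

Δv ≈ 13.3 km/s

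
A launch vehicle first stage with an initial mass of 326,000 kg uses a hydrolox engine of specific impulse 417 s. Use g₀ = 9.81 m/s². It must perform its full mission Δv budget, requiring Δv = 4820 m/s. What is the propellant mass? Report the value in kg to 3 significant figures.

v_e = Isp · g₀ = 417 × 9.81 = 4090.8 m/s.
m₀/m_f = exp(Δv / v_e) = exp(4820 / 4090.8) = exp(1.1783) = 3.2487.
m_f = 326,000 / 3.2487 = 100,348 kg, so propellant = m₀ − m_f = 326,000 − 100,348 = 225,652 kg.

propellant mass ≈ 226000 kg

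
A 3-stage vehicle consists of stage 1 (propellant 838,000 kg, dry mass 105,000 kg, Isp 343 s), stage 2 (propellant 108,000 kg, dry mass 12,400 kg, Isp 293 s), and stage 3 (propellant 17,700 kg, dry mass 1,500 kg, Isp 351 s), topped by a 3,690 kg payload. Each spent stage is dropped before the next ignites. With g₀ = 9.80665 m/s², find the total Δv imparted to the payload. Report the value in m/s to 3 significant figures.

Δv ≈ 14100 m/s

Ignition mass of stage 1 = 838,000+105,000 + 108,000+12,400 + 17,700+1,500 + 3,690 = 1,086,290 kg.
Stage 1: m₀ = 1,086,290 kg, m_f = 1,086,290 − 838,000 = 248,290 kg; Δv = 343×9.80665×ln(4.375) = 3363.7×1.4759 ≈ 4965 m/s.
Stage 2: m₀ = 143,290 kg, m_f = 143,290 − 108,000 = 35,290 kg; Δv = 293×9.80665×ln(4.06) = 2873.3×1.4013 ≈ 4026 m/s.
Stage 3: m₀ = 22,890 kg, m_f = 22,890 − 17,700 = 5,190 kg; Δv = 351×9.80665×ln(4.41) = 3442.1×1.4840 ≈ 5108 m/s.
Total Δv = 4965 + 4026 + 5108 = 14099 m/s.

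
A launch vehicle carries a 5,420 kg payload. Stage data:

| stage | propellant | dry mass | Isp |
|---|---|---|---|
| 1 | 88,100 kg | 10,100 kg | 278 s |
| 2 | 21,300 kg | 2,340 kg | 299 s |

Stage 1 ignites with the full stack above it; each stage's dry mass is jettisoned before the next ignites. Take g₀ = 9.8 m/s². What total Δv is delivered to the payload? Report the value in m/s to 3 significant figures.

Ignition mass of stage 1 = 88,100+10,100 + 21,300+2,340 + 5,420 = 127,260 kg.
Stage 1: m₀ = 127,260 kg, m_f = 127,260 − 88,100 = 39,160 kg; Δv = 278×9.8×ln(3.25) = 2724.4×1.1786 ≈ 3211 m/s.
Stage 2: m₀ = 29,060 kg, m_f = 29,060 − 21,300 = 7,760 kg; Δv = 299×9.8×ln(3.745) = 2930.2×1.3204 ≈ 3869 m/s.
Total Δv = 3211 + 3869 = 7080 m/s.

Δv ≈ 7080 m/s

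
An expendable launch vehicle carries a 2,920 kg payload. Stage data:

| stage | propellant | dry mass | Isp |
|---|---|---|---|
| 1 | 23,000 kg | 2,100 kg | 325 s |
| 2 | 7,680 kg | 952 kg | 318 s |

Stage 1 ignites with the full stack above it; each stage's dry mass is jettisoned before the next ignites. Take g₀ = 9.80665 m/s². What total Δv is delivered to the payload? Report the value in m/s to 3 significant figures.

Ignition mass of stage 1 = 23,000+2,100 + 7,680+952 + 2,920 = 36,652 kg.
Stage 1: m₀ = 36,652 kg, m_f = 36,652 − 23,000 = 13,652 kg; Δv = 325×9.80665×ln(2.685) = 3187.2×0.9876 ≈ 3148 m/s.
Stage 2: m₀ = 11,552 kg, m_f = 11,552 − 7,680 = 3,872 kg; Δv = 318×9.80665×ln(2.983) = 3118.5×1.0931 ≈ 3409 m/s.
Total Δv = 3148 + 3409 = 6557 m/s.

Δv ≈ 6560 m/s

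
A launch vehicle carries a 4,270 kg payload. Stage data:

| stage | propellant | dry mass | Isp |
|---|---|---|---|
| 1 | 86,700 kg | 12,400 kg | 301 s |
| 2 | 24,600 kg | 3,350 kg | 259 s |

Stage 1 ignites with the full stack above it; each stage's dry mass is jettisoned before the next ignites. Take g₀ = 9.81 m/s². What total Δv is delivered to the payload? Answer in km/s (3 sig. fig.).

Δv ≈ 6.85 km/s

Ignition mass of stage 1 = 86,700+12,400 + 24,600+3,350 + 4,270 = 131,320 kg.
Stage 1: m₀ = 131,320 kg, m_f = 131,320 − 86,700 = 44,620 kg; Δv = 301×9.81×ln(2.943) = 2952.8×1.0795 ≈ 3187 m/s.
Stage 2: m₀ = 32,220 kg, m_f = 32,220 − 24,600 = 7,620 kg; Δv = 259×9.81×ln(4.228) = 2540.8×1.4418 ≈ 3663 m/s.
Total Δv = 3187 + 3663 = 6850 m/s.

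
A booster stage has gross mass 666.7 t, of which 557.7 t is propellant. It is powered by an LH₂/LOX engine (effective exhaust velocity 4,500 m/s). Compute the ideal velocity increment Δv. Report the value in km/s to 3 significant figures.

m_f = m₀ − m_prop = 666.7 − 557.7 = 109 t.
Using Δv = v_e ln(m₀/m_f): Δv = v_e · ln(m₀/m_f) = 4500.0 × ln(6.117) = 4500.0 × 1.8110 ≈ 8149.5 m/s.

Δv ≈ 8.15 km/s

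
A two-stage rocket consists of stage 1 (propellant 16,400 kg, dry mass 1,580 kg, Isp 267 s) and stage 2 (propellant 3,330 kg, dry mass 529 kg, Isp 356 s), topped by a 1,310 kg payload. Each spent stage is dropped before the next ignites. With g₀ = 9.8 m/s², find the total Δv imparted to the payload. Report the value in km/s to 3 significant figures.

Δv ≈ 6.83 km/s

Ignition mass of stage 1 = 16,400+1,580 + 3,330+529 + 1,310 = 23,149 kg.
Stage 1: m₀ = 23,149 kg, m_f = 23,149 − 16,400 = 6,749 kg; Δv = 267×9.8×ln(3.43) = 2616.6×1.2326 ≈ 3225 m/s.
Stage 2: m₀ = 5,169 kg, m_f = 5,169 − 3,330 = 1,839 kg; Δv = 356×9.8×ln(2.811) = 3488.8×1.0335 ≈ 3606 m/s.
Total Δv = 3225 + 3606 = 6831 m/s.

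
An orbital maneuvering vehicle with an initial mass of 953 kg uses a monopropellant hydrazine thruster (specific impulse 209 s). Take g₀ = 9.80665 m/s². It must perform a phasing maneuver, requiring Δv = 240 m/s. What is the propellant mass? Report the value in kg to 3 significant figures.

propellant mass ≈ 105 kg

v_e = Isp · g₀ = 209 × 9.80665 = 2049.6 m/s.
m₀/m_f = exp(Δv / v_e) = exp(240 / 2049.6) = exp(0.1171) = 1.1242.
m_f = 953 / 1.1242 = 847.714 kg, so propellant = m₀ − m_f = 953 − 847.714 = 105.286 kg.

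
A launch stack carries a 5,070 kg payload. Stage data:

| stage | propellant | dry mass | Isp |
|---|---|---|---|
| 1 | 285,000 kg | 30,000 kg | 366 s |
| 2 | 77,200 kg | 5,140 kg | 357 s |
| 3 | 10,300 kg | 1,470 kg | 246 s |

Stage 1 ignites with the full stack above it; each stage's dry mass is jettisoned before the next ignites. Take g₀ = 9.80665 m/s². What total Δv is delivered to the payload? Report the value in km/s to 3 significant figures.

Ignition mass of stage 1 = 285,000+30,000 + 77,200+5,140 + 10,300+1,470 + 5,070 = 414,180 kg.
Stage 1: m₀ = 414,180 kg, m_f = 414,180 − 285,000 = 129,180 kg; Δv = 366×9.80665×ln(3.206) = 3589.2×1.1651 ≈ 4182 m/s.
Stage 2: m₀ = 99,180 kg, m_f = 99,180 − 77,200 = 21,980 kg; Δv = 357×9.80665×ln(4.512) = 3501.0×1.5068 ≈ 5275 m/s.
Stage 3: m₀ = 16,840 kg, m_f = 16,840 − 10,300 = 6,540 kg; Δv = 246×9.80665×ln(2.575) = 2412.4×0.9458 ≈ 2282 m/s.
Total Δv = 4182 + 5275 + 2282 = 11739 m/s.

Δv ≈ 11.7 km/s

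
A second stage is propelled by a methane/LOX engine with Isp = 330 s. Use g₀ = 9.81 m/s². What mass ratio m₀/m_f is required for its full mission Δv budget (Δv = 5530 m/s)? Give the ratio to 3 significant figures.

mass ratio ≈ 5.52

v_e = Isp · g₀ = 330 × 9.81 = 3237.3 m/s.
By the Tsiolkovsky rocket equation, m₀/m_f = exp(Δv / v_e) = exp(5530 / 3237.3) = exp(1.7082) = 5.5191.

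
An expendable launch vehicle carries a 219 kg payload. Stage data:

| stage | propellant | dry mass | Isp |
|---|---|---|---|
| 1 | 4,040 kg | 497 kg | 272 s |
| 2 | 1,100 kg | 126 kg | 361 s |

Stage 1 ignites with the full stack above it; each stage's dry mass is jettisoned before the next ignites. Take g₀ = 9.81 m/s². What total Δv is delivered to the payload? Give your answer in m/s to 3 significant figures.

Ignition mass of stage 1 = 4,040+497 + 1,100+126 + 219 = 5,982 kg.
Stage 1: m₀ = 5,982 kg, m_f = 5,982 − 4,040 = 1,942 kg; Δv = 272×9.81×ln(3.08) = 2668.3×1.1250 ≈ 3002 m/s.
Stage 2: m₀ = 1,445 kg, m_f = 1,445 − 1,100 = 345 kg; Δv = 361×9.81×ln(4.188) = 3541.4×1.4323 ≈ 5072 m/s.
Total Δv = 3002 + 5072 = 8074 m/s.

Δv ≈ 8070 m/s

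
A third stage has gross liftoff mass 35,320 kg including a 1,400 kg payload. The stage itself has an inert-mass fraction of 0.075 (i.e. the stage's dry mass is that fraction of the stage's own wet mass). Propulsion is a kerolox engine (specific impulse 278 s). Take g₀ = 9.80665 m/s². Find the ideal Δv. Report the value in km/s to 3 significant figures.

Δv ≈ 5.98 km/s

Stage wet mass = m₀ − payload = 35,320 − 1,400 = 33,920 kg.
Stage dry mass = ε × stage wet mass = 0.075 × 33,920 = 2,544 kg.
Burnout mass m_f = stage dry + payload = 2,544 + 1,400 = 3,944 kg.
v_e = Isp · g₀ = 278 × 9.80665 = 2726.2 m/s.
Δv = v_e · ln(35,320/3,944) = 2726.2 × ln(8.955) = 2726.2 × 2.1923 ≈ 5977 m/s.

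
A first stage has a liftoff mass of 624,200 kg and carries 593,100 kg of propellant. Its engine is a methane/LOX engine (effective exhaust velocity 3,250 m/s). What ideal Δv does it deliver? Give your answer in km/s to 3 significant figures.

Δv ≈ 9.75 km/s

m_f = m₀ − m_prop = 624,200 − 593,100 = 31,100 kg.
Δv = v_e · ln(m₀/m_f) = 3250.0 × ln(20.07) = 3250.0 × 2.9993 ≈ 9747.6 m/s.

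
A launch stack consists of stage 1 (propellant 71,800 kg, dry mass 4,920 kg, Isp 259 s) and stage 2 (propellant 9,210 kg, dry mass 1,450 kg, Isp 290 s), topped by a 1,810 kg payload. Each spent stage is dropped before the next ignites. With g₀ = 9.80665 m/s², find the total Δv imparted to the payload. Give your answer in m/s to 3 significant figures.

Δv ≈ 7970 m/s

Ignition mass of stage 1 = 71,800+4,920 + 9,210+1,450 + 1,810 = 89,190 kg.
Stage 1: m₀ = 89,190 kg, m_f = 89,190 − 71,800 = 17,390 kg; Δv = 259×9.80665×ln(5.129) = 2539.9×1.6349 ≈ 4152 m/s.
Stage 2: m₀ = 12,470 kg, m_f = 12,470 − 9,210 = 3,260 kg; Δv = 290×9.80665×ln(3.825) = 2843.9×1.3416 ≈ 3815 m/s.
Total Δv = 4152 + 3815 = 7967 m/s.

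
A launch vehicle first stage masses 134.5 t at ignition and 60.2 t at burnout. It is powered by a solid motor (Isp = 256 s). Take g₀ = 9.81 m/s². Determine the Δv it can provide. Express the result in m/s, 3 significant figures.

v_e = Isp · g₀ = 256 × 9.81 = 2511.4 m/s.
Using Δv = v_e ln(m₀/m_f): Δv = v_e · ln(m₀/m_f) = 2511.4 × ln(2.234) = 2511.4 × 0.8039 ≈ 2018.9 m/s.

Δv ≈ 2020 m/s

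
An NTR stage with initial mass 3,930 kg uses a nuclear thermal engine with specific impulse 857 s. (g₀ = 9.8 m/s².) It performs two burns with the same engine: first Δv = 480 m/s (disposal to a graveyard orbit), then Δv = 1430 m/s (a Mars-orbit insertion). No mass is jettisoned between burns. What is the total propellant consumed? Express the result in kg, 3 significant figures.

total propellant consumed ≈ 799 kg

v_e = Isp · g₀ = 857 × 9.8 = 8398.6 m/s.
After the first burn: m = 3930 × exp(−480/8398.6) = 3930 × 0.94445 = 3,711.69 kg.
After the second burn: m = 3,711.69 × exp(−1430/8398.6) = 3,711.69 × 0.84344 = 3,130.59 kg.
Total propellant = m₀ − m_final = 3930 − 3,130.59 = 799.41 kg.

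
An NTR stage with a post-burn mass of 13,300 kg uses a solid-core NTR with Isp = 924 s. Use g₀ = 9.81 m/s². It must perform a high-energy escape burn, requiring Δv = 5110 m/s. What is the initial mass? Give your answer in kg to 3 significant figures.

v_e = Isp · g₀ = 924 × 9.81 = 9064.4 m/s.
m₀/m_f = exp(Δv / v_e) = exp(5110 / 9064.4) = exp(0.5637) = 1.7572.
m₀ = m_f × 1.7572 = 13,300 × 1.7572 = 23,370.8 kg.

initial mass ≈ 23400 kg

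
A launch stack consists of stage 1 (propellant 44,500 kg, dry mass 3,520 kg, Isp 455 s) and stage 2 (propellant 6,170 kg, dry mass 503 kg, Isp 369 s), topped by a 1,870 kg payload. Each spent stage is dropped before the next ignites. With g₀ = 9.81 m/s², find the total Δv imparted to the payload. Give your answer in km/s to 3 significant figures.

Ignition mass of stage 1 = 44,500+3,520 + 6,170+503 + 1,870 = 56,563 kg.
Stage 1: m₀ = 56,563 kg, m_f = 56,563 − 44,500 = 12,063 kg; Δv = 455×9.81×ln(4.689) = 4463.6×1.5452 ≈ 6897 m/s.
Stage 2: m₀ = 8,543 kg, m_f = 8,543 − 6,170 = 2,373 kg; Δv = 369×9.81×ln(3.6) = 3619.9×1.2810 ≈ 4637 m/s.
Total Δv = 6897 + 4637 = 11534 m/s.

Δv ≈ 11.5 km/s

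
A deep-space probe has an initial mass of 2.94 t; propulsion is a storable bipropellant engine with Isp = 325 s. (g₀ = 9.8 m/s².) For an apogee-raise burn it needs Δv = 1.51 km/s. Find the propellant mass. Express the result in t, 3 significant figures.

propellant mass ≈ 1.11 t

v_e = Isp · g₀ = 325 × 9.8 = 3185.0 m/s.
m₀/m_f = exp(Δv / v_e) = exp(1510 / 3185.0) = exp(0.4741) = 1.6066.
m_f = 2.94 / 1.6066 = 1.82995 t, so propellant = m₀ − m_f = 2.94 − 1.82995 = 1.11005 t.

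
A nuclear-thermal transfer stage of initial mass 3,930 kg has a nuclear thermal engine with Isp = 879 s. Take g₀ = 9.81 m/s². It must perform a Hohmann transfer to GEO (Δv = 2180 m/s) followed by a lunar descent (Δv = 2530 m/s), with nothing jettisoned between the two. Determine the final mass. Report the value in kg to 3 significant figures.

final mass ≈ 2280 kg

v_e = Isp · g₀ = 879 × 9.81 = 8623.0 m/s.
After the first burn: m = 3930 × exp(−2180/8623.0) = 3930 × 0.77661 = 3,052.08 kg.
After the second burn: m = 3,052.08 × exp(−2530/8623.0) = 3,052.08 × 0.74572 = 2,276 kg.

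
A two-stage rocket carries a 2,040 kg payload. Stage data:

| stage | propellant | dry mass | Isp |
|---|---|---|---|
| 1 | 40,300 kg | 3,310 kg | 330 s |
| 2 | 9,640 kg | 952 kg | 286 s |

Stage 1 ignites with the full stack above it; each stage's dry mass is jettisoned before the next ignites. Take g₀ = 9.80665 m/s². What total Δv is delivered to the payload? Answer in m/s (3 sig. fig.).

Δv ≈ 8120 m/s

Ignition mass of stage 1 = 40,300+3,310 + 9,640+952 + 2,040 = 56,242 kg.
Stage 1: m₀ = 56,242 kg, m_f = 56,242 − 40,300 = 15,942 kg; Δv = 330×9.80665×ln(3.528) = 3236.2×1.2607 ≈ 4080 m/s.
Stage 2: m₀ = 12,632 kg, m_f = 12,632 − 9,640 = 2,992 kg; Δv = 286×9.80665×ln(4.222) = 2804.7×1.4403 ≈ 4040 m/s.
Total Δv = 4080 + 4040 = 8120 m/s.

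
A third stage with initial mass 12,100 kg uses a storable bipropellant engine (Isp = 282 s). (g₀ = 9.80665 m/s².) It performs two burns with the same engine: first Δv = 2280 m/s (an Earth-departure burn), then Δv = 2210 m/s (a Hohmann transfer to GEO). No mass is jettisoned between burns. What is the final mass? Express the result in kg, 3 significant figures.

v_e = Isp · g₀ = 282 × 9.80665 = 2765.5 m/s.
After the first burn: m = 12100 × exp(−2280/2765.5) = 12100 × 0.43848 = 5,305.61 kg.
After the second burn: m = 5,305.61 × exp(−2210/2765.5) = 5,305.61 × 0.44972 = 2,386.04 kg.

final mass ≈ 2390 kg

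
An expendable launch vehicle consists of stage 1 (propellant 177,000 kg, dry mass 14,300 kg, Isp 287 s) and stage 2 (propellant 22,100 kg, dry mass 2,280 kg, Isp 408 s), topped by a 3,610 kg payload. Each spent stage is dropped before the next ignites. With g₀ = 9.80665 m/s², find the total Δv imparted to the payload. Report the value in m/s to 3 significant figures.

Ignition mass of stage 1 = 177,000+14,300 + 22,100+2,280 + 3,610 = 219,290 kg.
Stage 1: m₀ = 219,290 kg, m_f = 219,290 − 177,000 = 42,290 kg; Δv = 287×9.80665×ln(5.185) = 2814.5×1.6458 ≈ 4632 m/s.
Stage 2: m₀ = 27,990 kg, m_f = 27,990 − 22,100 = 5,890 kg; Δv = 408×9.80665×ln(4.752) = 4001.1×1.5586 ≈ 6236 m/s.
Total Δv = 4632 + 6236 = 10868 m/s.

Δv ≈ 10900 m/s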